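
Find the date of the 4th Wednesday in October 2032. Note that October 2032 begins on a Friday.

2032-10-27

October 2032 begins on a Friday, so the first Wednesday is October 6 (5 days later).
The 4th Wednesday is 3 weeks later: 6 + 21 = 27.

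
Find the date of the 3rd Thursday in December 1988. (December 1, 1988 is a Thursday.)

December 1988 begins on a Thursday, so the first Thursday is December 1.
The 3rd Thursday is 2 weeks later: 1 + 14 = 15.

15 December 1988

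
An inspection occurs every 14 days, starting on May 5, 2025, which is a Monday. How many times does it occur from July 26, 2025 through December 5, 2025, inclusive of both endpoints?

10

Occurrences land 14·i days after May 5, 2025 for i = 0, 1, 2, …
July 26, 2025 is 82 days after the start; 82 ÷ 14 = 5 remainder 12; since the remainder is 12, round up to i = 6. First occurrence in the window: #7 on July 28, 2025 (6×14 = 84 days in).
December 5, 2025 is 214 days after the start; 214 ÷ 14 = 15 remainder 4. Last occurrence in the window: #16 on December 1, 2025.
Occurrences #7 through #16: 10 in total.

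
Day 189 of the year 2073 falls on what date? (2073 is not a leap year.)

Jan has 31 days (189 − 31 = 158 remain).
Feb has 28 days (158 − 28 = 130 remain).
Mar has 31 days (130 − 31 = 99 remain).
Apr has 30 days (99 − 30 = 69 remain).
May has 31 days (69 − 31 = 38 remain).
Jun has 30 days (38 − 30 = 8 remain).
8 into Jul → Jul 8.

Jul 8, 2073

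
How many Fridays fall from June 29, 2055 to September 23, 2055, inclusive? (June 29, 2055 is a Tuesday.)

June 29, 2055 is a Tuesday; the first Friday on or after it is July 2, 2055 (3 days later).
From July 2, 2055 to September 23, 2055: 29 + 31 + 23 = 83 days (rest of July, August, September).
83 ÷ 7 = 11 full weeks with remainder 6, so 11 more Fridays after the first → 12.

12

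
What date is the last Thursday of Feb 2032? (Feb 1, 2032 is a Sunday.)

Feb 26, 2032

Feb 2032 begins on a Sunday, so the first Thursday is Feb 5 (4 days later).
Feb 2032 has 29 days. Adding weeks: 5, 12, 19, 26 — the last one ≤ 29 is the 26th.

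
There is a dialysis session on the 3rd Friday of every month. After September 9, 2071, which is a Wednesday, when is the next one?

September 18, 2071

September 2071 starts on a Tuesday; its first Friday is the 4th, so the 3rd Friday is the 18th — September 18, 2071.
September 18, 2071 is after September 9, 2071, so that is the next one.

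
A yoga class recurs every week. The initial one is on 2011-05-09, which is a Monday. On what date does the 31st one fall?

The 31st occurrence is 30 intervals after the first: 30 × 7 = 210 days after 2011-05-09.
May has 31 days — 22 days to the end of May leaves 188.
June has 30 days (158 left).
July has 31 days (127 left).
August has 31 days (96 left).
September has 30 days (66 left).
October has 31 days (35 left).
November has 30 days (5 left).
5 days into December → 2011-12-05.

2011-12-05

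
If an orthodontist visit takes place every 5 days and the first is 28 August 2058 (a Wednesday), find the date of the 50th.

30 April 2059

The 50th occurrence is 49 intervals after the first: 49 × 5 = 245 days after 28 August 2058.
August has 31 days — 3 days to the end of August leaves 242.
September has 30 days (212 left).
October has 31 days (181 left).
November has 30 days (151 left).
December has 31 days (120 left).
January has 31 days (89 left).
February has 28 days (61 left).
March has 31 days (30 left).
30 days into April → 30 April 2059.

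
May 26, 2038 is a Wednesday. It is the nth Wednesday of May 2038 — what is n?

4th

Day 26 falls in week ⌈26/7⌉ of the month.
Days 1–7 hold the 1st Wednesday, 8–14 the 2nd, 15–21 the 3rd, 22–28 the 4th, 29–31 the 5th.
26 is in the range for the 4th.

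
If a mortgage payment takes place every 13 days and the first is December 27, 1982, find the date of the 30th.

January 8, 1984

The 30th occurrence is 29 intervals after the first: 29 × 13 = 377 days after December 27, 1982.
December has 31 days — 4 days to the end of December leaves 373.
January has 31 days (342 left).
February has 28 days (314 left).
March has 31 days (283 left).
April has 30 days (253 left).
May has 31 days (222 left).
June has 30 days (192 left).
July has 31 days (161 left).
August has 31 days (130 left).
September has 30 days (100 left).
October has 31 days (69 left).
November has 30 days (39 left).
December has 31 days (8 left).
8 days into January → January 8, 1984.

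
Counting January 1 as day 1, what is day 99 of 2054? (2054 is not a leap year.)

January has 31 days (99 − 31 = 68 remain).
February has 28 days (68 − 28 = 40 remain).
March has 31 days (40 − 31 = 9 remain).
9 into April → April 9.

April 9, 2054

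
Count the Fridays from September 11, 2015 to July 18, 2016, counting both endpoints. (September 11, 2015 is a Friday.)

45

September 11, 2015 is a Friday; the first Friday on or after it is September 11, 2015.
From September 11, 2015 to July 18, 2016: 19 + 31 + 30 + 31 + 31 + 29 + 31 + 30 + 31 + 30 + 18 = 311 days (rest of September, October, November, December, January, February, March, April, May, June, July).
311 ÷ 7 = 44 full weeks with remainder 3, so 44 more Fridays after the first → 45.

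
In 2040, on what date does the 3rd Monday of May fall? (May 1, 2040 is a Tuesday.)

May 2040 begins on a Tuesday, so the first Monday is May 7 (6 days later).
The 3rd Monday is 2 weeks later: 7 + 14 = 21.

May 21, 2040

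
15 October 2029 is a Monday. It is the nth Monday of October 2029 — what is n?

3rd

Day 15 falls in week ⌈15/7⌉ of the month.
Days 1–7 hold the 1st Monday, 8–14 the 2nd, 15–21 the 3rd, 22–28 the 4th, 29–31 the 5th.
15 is in the range for the 3rd.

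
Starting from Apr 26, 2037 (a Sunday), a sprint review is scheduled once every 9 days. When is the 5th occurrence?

The 5th occurrence is 4 intervals after the first: 4 × 9 = 36 days after Apr 26, 2037.
Apr has 30 days — 4 days to the end of Apr leaves 32.
May has 31 days (1 left).
1 day into Jun → Jun 1, 2037.

Jun 1, 2037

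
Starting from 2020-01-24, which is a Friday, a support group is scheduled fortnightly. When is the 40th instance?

2021-07-23

The 40th occurrence is 39 intervals after the first: 39 × 14 = 546 days after 2020-01-24.
January has 31 days — 7 days to the end of January leaves 539.
From end of January to end of 2020 is 335 days (204 left).
January has 31 days (173 left).
February has 28 days (145 left).
March has 31 days (114 left).
April has 30 days (84 left).
May has 31 days (53 left).
June has 30 days (23 left).
23 days into July → 2021-07-23.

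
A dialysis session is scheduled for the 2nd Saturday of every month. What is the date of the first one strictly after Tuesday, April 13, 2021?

April 2021 starts on a Thursday; its first Saturday is the 3rd, so the 2nd Saturday is the 10th — April 10, 2021.
That is not after April 13, 2021, so look at May 2021.
May 2021 starts on a Saturday; its first Saturday is the 1st, so the 2nd Saturday is the 8th — May 8, 2021.

May 8, 2021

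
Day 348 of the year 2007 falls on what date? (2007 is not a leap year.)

14 December 2007

January has 31 days (348 − 31 = 317 remain).
February has 28 days (317 − 28 = 289 remain).
March has 31 days (289 − 31 = 258 remain).
April has 30 days (258 − 30 = 228 remain).
May has 31 days (228 − 31 = 197 remain).
June has 30 days (197 − 30 = 167 remain).
July has 31 days (167 − 31 = 136 remain).
August has 31 days (136 − 31 = 105 remain).
September has 30 days (105 − 30 = 75 remain).
October has 31 days (75 − 31 = 44 remain).
November has 30 days (44 − 30 = 14 remain).
14 into December → December 14.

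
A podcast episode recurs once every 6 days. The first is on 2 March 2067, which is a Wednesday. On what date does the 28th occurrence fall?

The 28th occurrence is 27 intervals after the first: 27 × 6 = 162 days after 2 March 2067.
March has 31 days — 29 days to the end of March leaves 133.
April has 30 days (103 left).
May has 31 days (72 left).
June has 30 days (42 left).
July has 31 days (11 left).
11 days into August → 11 August 2067.

11 August 2067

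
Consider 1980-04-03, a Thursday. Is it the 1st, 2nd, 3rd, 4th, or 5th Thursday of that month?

1st

Day 3 falls in week ⌈3/7⌉ of the month.
Days 1–7 hold the 1st Thursday, 8–14 the 2nd, 15–21 the 3rd, 22–28 the 4th, 29–31 the 5th.
3 is in the range for the 1st.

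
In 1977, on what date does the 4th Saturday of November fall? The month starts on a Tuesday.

November 1977 begins on a Tuesday, so the first Saturday is November 5 (4 days later).
The 4th Saturday is 3 weeks later: 5 + 21 = 26.

1977-11-26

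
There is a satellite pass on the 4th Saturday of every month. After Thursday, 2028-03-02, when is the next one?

2028-03-25

March 2028 starts on a Wednesday; its first Saturday is the 4th, so the 4th Saturday is the 25th — 2028-03-25.
2028-03-25 is after 2028-03-02, so that is the next one.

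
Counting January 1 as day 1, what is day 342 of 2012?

January has 31 days (342 − 31 = 311 remain).
February has 29 days (311 − 29 = 282 remain).
March has 31 days (282 − 31 = 251 remain).
April has 30 days (251 − 30 = 221 remain).
May has 31 days (221 − 31 = 190 remain).
June has 30 days (190 − 30 = 160 remain).
July has 31 days (160 − 31 = 129 remain).
August has 31 days (129 − 31 = 98 remain).
September has 30 days (98 − 30 = 68 remain).
October has 31 days (68 − 31 = 37 remain).
November has 30 days (37 − 30 = 7 remain).
7 into December → December 7.

2012-12-07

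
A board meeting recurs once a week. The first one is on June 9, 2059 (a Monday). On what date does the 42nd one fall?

The 42nd occurrence is 41 intervals after the first: 41 × 7 = 287 days after June 9, 2059.
June has 30 days — 21 days to the end of June leaves 266.
July has 31 days (235 left).
August has 31 days (204 left).
September has 30 days (174 left).
October has 31 days (143 left).
November has 30 days (113 left).
December has 31 days (82 left).
January has 31 days (51 left).
February has 29 days (22 left).
22 days into March → March 22, 2060.

March 22, 2060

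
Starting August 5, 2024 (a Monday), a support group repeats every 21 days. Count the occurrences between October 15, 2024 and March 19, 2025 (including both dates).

7

Occurrences land 21·i days after August 5, 2024 for i = 0, 1, 2, …
October 15, 2024 is 71 days after the start; 71 ÷ 21 = 3 remainder 8; since the remainder is 8, round up to i = 4. First occurrence in the window: #5 on October 28, 2024 (4×21 = 84 days in).
March 19, 2025 is 226 days after the start; 226 ÷ 21 = 10 remainder 16. Last occurrence in the window: #11 on March 3, 2025.
Occurrences #5 through #11: 7 in total.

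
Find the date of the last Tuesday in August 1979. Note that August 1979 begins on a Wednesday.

August 1979 begins on a Wednesday, so the first Tuesday is August 7 (6 days later).
August 1979 has 31 days. Adding weeks: 7, 14, 21, 28 — the last one ≤ 31 is the 28th.

28 August 1979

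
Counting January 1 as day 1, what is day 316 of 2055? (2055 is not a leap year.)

November 12, 2055

January has 31 days (316 − 31 = 285 remain).
February has 28 days (285 − 28 = 257 remain).
March has 31 days (257 − 31 = 226 remain).
April has 30 days (226 − 30 = 196 remain).
May has 31 days (196 − 31 = 165 remain).
June has 30 days (165 − 30 = 135 remain).
July has 31 days (135 − 31 = 104 remain).
August has 31 days (104 − 31 = 73 remain).
September has 30 days (73 − 30 = 43 remain).
October has 31 days (43 − 31 = 12 remain).
12 into November → November 12.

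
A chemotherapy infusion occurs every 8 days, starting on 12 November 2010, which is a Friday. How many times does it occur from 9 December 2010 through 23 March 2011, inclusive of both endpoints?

Occurrences land 8·i days after 12 November 2010 for i = 0, 1, 2, …
9 December 2010 is 27 days after the start; 27 ÷ 8 = 3 remainder 3; since the remainder is 3, round up to i = 4. First occurrence in the window: #5 on 14 December 2010 (4×8 = 32 days in).
23 March 2011 is 131 days after the start; 131 ÷ 8 = 16 remainder 3. Last occurrence in the window: #17 on 20 March 2011.
Occurrences #5 through #17: 13 in total.

13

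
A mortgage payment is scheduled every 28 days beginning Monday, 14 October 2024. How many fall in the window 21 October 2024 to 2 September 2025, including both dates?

11

Occurrences land 28·i days after 14 October 2024 for i = 0, 1, 2, …
21 October 2024 is 7 days after the start; 7 ÷ 28 = 0 remainder 7; since the remainder is 7, round up to i = 1. First occurrence in the window: #2 on 11 November 2024 (1×28 = 28 days in).
2 September 2025 is 323 days after the start; 323 ÷ 28 = 11 remainder 15. Last occurrence in the window: #12 on 18 August 2025.
Occurrences #2 through #12: 11 in total.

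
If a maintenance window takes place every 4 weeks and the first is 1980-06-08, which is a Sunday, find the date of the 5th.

The 5th occurrence is 4 intervals after the first: 4 × 28 = 112 days after 1980-06-08.
June has 30 days — 22 days to the end of June leaves 90.
July has 31 days (59 left).
August has 31 days (28 left).
28 days into September → 1980-09-28.

1980-09-28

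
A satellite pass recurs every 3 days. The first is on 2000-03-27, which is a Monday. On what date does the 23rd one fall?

The 23rd occurrence is 22 intervals after the first: 22 × 3 = 66 days after 2000-03-27.
March has 31 days — 4 days to the end of March leaves 62.
April has 30 days (32 left).
May has 31 days (1 left).
1 day into June → 2000-06-01.

2000-06-01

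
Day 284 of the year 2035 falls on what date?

January has 31 days (284 − 31 = 253 remain).
February has 28 days (253 − 28 = 225 remain).
March has 31 days (225 − 31 = 194 remain).
April has 30 days (194 − 30 = 164 remain).
May has 31 days (164 − 31 = 133 remain).
June has 30 days (133 − 30 = 103 remain).
July has 31 days (103 − 31 = 72 remain).
August has 31 days (72 − 31 = 41 remain).
September has 30 days (41 − 30 = 11 remain).
11 into October → October 11.

2035-10-11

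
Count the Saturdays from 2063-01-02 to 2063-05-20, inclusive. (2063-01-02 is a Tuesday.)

2063-01-02 is a Tuesday; the first Saturday on or after it is 2063-01-06 (4 days later).
From 2063-01-06 to 2063-05-20: 25 + 28 + 31 + 30 + 20 = 134 days (rest of January, February, March, April, May).
134 ÷ 7 = 19 full weeks with remainder 1, so 19 more Saturdays after the first → 20.

20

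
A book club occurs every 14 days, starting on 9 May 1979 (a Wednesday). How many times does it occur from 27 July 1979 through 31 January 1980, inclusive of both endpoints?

Occurrences land 14·i days after 9 May 1979 for i = 0, 1, 2, …
27 July 1979 is 79 days after the start; 79 ÷ 14 = 5 remainder 9; since the remainder is 9, round up to i = 6. First occurrence in the window: #7 on 1 August 1979 (6×14 = 84 days in).
31 January 1980 is 267 days after the start; 267 ÷ 14 = 19 remainder 1. Last occurrence in the window: #20 on 30 January 1980.
Occurrences #7 through #20: 14 in total.

14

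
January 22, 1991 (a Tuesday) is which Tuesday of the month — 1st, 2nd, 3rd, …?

4th

Day 22 falls in week ⌈22/7⌉ of the month.
Days 1–7 hold the 1st Tuesday, 8–14 the 2nd, 15–21 the 3rd, 22–28 the 4th, 29–31 the 5th.
22 is in the range for the 4th.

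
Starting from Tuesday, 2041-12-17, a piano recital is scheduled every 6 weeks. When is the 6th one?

The 6th occurrence is 5 intervals after the first: 5 × 42 = 210 days after 2041-12-17.
December has 31 days — 14 days to the end of December leaves 196.
January has 31 days (165 left).
February has 28 days (137 left).
March has 31 days (106 left).
April has 30 days (76 left).
May has 31 days (45 left).
June has 30 days (15 left).
15 days into July → 2042-07-15.

2042-07-15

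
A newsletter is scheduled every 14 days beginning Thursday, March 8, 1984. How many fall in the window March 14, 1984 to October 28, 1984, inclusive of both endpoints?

Occurrences land 14·i days after March 8, 1984 for i = 0, 1, 2, …
March 14, 1984 is 6 days after the start; 6 ÷ 14 = 0 remainder 6; since the remainder is 6, round up to i = 1. First occurrence in the window: #2 on March 22, 1984 (1×14 = 14 days in).
October 28, 1984 is 234 days after the start; 234 ÷ 14 = 16 remainder 10. Last occurrence in the window: #17 on October 18, 1984.
Occurrences #2 through #17: 16 in total.

16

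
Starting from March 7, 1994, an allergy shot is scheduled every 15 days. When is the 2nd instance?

March 22, 1994

The 2nd occurrence is 1 interval after the first: 1 × 15 = 15 days after March 7, 1994.
15 days later is March 22, 1994.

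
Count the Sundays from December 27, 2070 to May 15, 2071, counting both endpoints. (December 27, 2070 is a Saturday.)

December 27, 2070 is a Saturday; the first Sunday on or after it is December 28, 2070 (1 day later).
From December 28, 2070 to May 15, 2071: 3 + 31 + 28 + 31 + 30 + 15 = 138 days (rest of December, January, February, March, April, May).
138 ÷ 7 = 19 full weeks with remainder 5, so 19 more Sundays after the first → 20.

20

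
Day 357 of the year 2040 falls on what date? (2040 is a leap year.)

January has 31 days (357 − 31 = 326 remain).
February has 29 days (326 − 29 = 297 remain).
March has 31 days (297 − 31 = 266 remain).
April has 30 days (266 − 30 = 236 remain).
May has 31 days (236 − 31 = 205 remain).
June has 30 days (205 − 30 = 175 remain).
July has 31 days (175 − 31 = 144 remain).
August has 31 days (144 − 31 = 113 remain).
September has 30 days (113 − 30 = 83 remain).
October has 31 days (83 − 31 = 52 remain).
November has 30 days (52 − 30 = 22 remain).
22 into December → December 22.

22 December 2040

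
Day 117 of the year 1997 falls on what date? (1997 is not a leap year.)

1997-04-27

January has 31 days (117 − 31 = 86 remain).
February has 28 days (86 − 28 = 58 remain).
March has 31 days (58 − 31 = 27 remain).
27 into April → April 27.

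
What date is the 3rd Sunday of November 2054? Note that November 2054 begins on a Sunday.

2054-11-15

November 2054 begins on a Sunday, so the first Sunday is November 1.
The 3rd Sunday is 2 weeks later: 1 + 14 = 15.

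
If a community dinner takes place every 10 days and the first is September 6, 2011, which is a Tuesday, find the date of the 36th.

The 36th occurrence is 35 intervals after the first: 35 × 10 = 350 days after September 6, 2011.
September has 30 days — 24 days to the end of September leaves 326.
October has 31 days (295 left).
November has 30 days (265 left).
December has 31 days (234 left).
January has 31 days (203 left).
February has 29 days (174 left).
March has 31 days (143 left).
April has 30 days (113 left).
May has 31 days (82 left).
June has 30 days (52 left).
July has 31 days (21 left).
21 days into August → August 21, 2012.

August 21, 2012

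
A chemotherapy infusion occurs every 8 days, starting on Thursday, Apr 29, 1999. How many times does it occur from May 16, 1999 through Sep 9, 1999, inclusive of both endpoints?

14

Occurrences land 8·i days after Apr 29, 1999 for i = 0, 1, 2, …
May 16, 1999 is 17 days after the start; 17 ÷ 8 = 2 remainder 1; since the remainder is 1, round up to i = 3. First occurrence in the window: #4 on May 23, 1999 (3×8 = 24 days in).
Sep 9, 1999 is 133 days after the start; 133 ÷ 8 = 16 remainder 5. Last occurrence in the window: #17 on Sep 4, 1999.
Occurrences #4 through #17: 14 in total.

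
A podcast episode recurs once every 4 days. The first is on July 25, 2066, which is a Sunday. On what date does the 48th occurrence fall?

January 29, 2067

The 48th occurrence is 47 intervals after the first: 47 × 4 = 188 days after July 25, 2066.
July has 31 days — 6 days to the end of July leaves 182.
August has 31 days (151 left).
September has 30 days (121 left).
October has 31 days (90 left).
November has 30 days (60 left).
December has 31 days (29 left).
29 days into January → January 29, 2067.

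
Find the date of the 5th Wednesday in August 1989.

August 30, 1989

The first Wednesday of August 1989 is August 2.
The 5th Wednesday is 4 weeks later: 2 + 28 = 30.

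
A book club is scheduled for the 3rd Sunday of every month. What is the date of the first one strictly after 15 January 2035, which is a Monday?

21 January 2035

January 2035 starts on a Monday; its first Sunday is the 7th, so the 3rd Sunday is the 21st — 21 January 2035.
21 January 2035 is after 15 January 2035, so that is the next one.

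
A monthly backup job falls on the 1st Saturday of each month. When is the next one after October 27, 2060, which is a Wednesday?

October 2060 starts on a Friday, so its 1st Saturday is October 2, 2060 (1 day in).
That is not after October 27, 2060, so look at November 2060.
November 2060 starts on a Monday, so its 1st Saturday is November 6, 2060 (5 days in).

November 6, 2060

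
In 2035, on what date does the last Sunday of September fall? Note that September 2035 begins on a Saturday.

September 30, 2035

September 2035 begins on a Saturday, so the first Sunday is September 2 (1 day later).
September 2035 has 30 days. Adding weeks: 2, 9, 16, 23, 30 — the last one ≤ 30 is the 30th.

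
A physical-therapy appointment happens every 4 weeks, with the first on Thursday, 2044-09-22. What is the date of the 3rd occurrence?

2044-11-17

The 3rd occurrence is 2 intervals after the first: 2 × 28 = 56 days after 2044-09-22.
September has 30 days — 8 days to the end of September leaves 48.
October has 31 days (17 left).
17 days into November → 2044-11-17.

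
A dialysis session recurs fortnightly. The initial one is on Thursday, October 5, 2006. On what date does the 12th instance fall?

March 8, 2007

The 12th occurrence is 11 intervals after the first: 11 × 14 = 154 days after October 5, 2006.
October has 31 days — 26 days to the end of October leaves 128.
November has 30 days (98 left).
December has 31 days (67 left).
January has 31 days (36 left).
February has 28 days (8 left).
8 days into March → March 8, 2007.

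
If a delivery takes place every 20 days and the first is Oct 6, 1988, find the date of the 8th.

The 8th occurrence is 7 intervals after the first: 7 × 20 = 140 days after Oct 6, 1988.
Oct has 31 days — 25 days to the end of Oct leaves 115.
Nov has 30 days (85 left).
Dec has 31 days (54 left).
Jan has 31 days (23 left).
23 days into Feb → Feb 23, 1989.

Feb 23, 1989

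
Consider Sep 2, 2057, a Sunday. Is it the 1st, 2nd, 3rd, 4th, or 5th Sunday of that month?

1st

Day 2 falls in week ⌈2/7⌉ of the month.
Days 1–7 hold the 1st Sunday, 8–14 the 2nd, 15–21 the 3rd, 22–28 the 4th, 29–31 the 5th.
2 is in the range for the 1st.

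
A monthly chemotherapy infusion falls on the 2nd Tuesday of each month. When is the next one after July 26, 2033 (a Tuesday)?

July 2033 starts on a Friday; its first Tuesday is the 5th, so the 2nd Tuesday is the 12th — July 12, 2033.
That is not after July 26, 2033, so look at August 2033.
August 2033 starts on a Monday; its first Tuesday is the 2nd, so the 2nd Tuesday is the 9th — August 9, 2033.

August 9, 2033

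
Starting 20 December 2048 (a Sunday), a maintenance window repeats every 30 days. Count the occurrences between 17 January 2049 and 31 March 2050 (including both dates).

Occurrences land 30·i days after 20 December 2048 for i = 0, 1, 2, …
17 January 2049 is 28 days after the start; 28 ÷ 30 = 0 remainder 28; since the remainder is 28, round up to i = 1. First occurrence in the window: #2 on 19 January 2049 (1×30 = 30 days in).
31 March 2050 is 466 days after the start; 466 ÷ 30 = 15 remainder 16. Last occurrence in the window: #16 on 15 March 2050.
Occurrences #2 through #16: 15 in total.

15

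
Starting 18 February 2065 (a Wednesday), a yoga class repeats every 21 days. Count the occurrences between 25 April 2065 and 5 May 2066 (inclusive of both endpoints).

18

Occurrences land 21·i days after 18 February 2065 for i = 0, 1, 2, …
25 April 2065 is 66 days after the start; 66 ÷ 21 = 3 remainder 3; since the remainder is 3, round up to i = 4. First occurrence in the window: #5 on 13 May 2065 (4×21 = 84 days in).
5 May 2066 is 441 days after the start; 441 ÷ 21 = 21 remainder 0. Last occurrence in the window: #22 on 5 May 2066.
Occurrences #5 through #22: 18 in total.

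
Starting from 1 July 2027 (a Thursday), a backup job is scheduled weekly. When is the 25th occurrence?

16 December 2027

The 25th occurrence is 24 intervals after the first: 24 × 7 = 168 days after 1 July 2027.
July has 31 days — 30 days to the end of July leaves 138.
August has 31 days (107 left).
September has 30 days (77 left).
October has 31 days (46 left).
November has 30 days (16 left).
16 days into December → 16 December 2027.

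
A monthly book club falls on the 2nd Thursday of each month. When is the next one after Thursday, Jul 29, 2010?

Aug 12, 2010

Jul 2010 starts on a Thursday; its first Thursday is the 1st, so the 2nd Thursday is the 8th — Jul 8, 2010.
That is not after Jul 29, 2010, so look at Aug 2010.
Aug 2010 starts on a Sunday; its first Thursday is the 5th, so the 2nd Thursday is the 12th — Aug 12, 2010.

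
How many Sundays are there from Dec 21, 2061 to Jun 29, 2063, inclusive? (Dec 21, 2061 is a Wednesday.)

Dec 21, 2061 is a Wednesday; the first Sunday on or after it is Dec 25, 2061 (4 days later).
From Dec 25, 2061 to Jun 29, 2063: 6 + 365 + 180 = 551 days (rest of 2061, 2062, to Jun 29, 2063 in 2063).
551 ÷ 7 = 78 full weeks with remainder 5, so 78 more Sundays after the first → 79.

79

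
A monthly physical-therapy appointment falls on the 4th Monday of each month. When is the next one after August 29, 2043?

September 28, 2043

August 2043 starts on a Saturday; its first Monday is the 3rd, so the 4th Monday is the 24th — August 24, 2043.
That is not after August 29, 2043, so look at September 2043.
September 2043 starts on a Tuesday; its first Monday is the 7th, so the 4th Monday is the 28th — September 28, 2043.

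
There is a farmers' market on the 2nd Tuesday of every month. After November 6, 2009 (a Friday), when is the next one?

November 2009 starts on a Sunday; its first Tuesday is the 3rd, so the 2nd Tuesday is the 10th — November 10, 2009.
November 10, 2009 is after November 6, 2009, so that is the next one.

November 10, 2009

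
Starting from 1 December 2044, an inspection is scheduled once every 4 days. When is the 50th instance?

The 50th occurrence is 49 intervals after the first: 49 × 4 = 196 days after 1 December 2044.
December has 31 days — 30 days to the end of December leaves 166.
January has 31 days (135 left).
February has 28 days (107 left).
March has 31 days (76 left).
April has 30 days (46 left).
May has 31 days (15 left).
15 days into June → 15 June 2045.

15 June 2045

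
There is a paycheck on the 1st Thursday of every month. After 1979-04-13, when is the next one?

April 1979 starts on a Sunday, so its 1st Thursday is 1979-04-05 (4 days in).
That is not after 1979-04-13, so look at May 1979.
May 1979 starts on a Tuesday, so its 1st Thursday is 1979-05-03 (2 days in).

1979-05-03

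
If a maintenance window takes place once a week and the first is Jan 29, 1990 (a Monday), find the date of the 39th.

The 39th occurrence is 38 intervals after the first: 38 × 7 = 266 days after Jan 29, 1990.
Jan has 31 days — 2 days to the end of Jan leaves 264.
Feb has 28 days (236 left).
Mar has 31 days (205 left).
Apr has 30 days (175 left).
May has 31 days (144 left).
Jun has 30 days (114 left).
Jul has 31 days (83 left).
Aug has 31 days (52 left).
Sep has 30 days (22 left).
22 days into Oct → Oct 22, 1990.

Oct 22, 1990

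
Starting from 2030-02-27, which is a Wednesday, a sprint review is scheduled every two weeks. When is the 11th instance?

The 11th occurrence is 10 intervals after the first: 10 × 14 = 140 days after 2030-02-27.
February has 28 days — 1 day to the end of February leaves 139.
March has 31 days (108 left).
April has 30 days (78 left).
May has 31 days (47 left).
June has 30 days (17 left).
17 days into July → 2030-07-17.

2030-07-17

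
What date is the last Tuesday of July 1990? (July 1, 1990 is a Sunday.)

July 1990 begins on a Sunday, so the first Tuesday is July 3 (2 days later).
July 1990 has 31 days. Adding weeks: 3, 10, 17, 24, 31 — the last one ≤ 31 is the 31st.

July 31, 1990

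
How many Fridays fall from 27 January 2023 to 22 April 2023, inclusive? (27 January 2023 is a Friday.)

27 January 2023 is a Friday; the first Friday on or after it is 27 January 2023.
From 27 January 2023 to 22 April 2023: 4 + 28 + 31 + 22 = 85 days (rest of January, February, March, April).
85 ÷ 7 = 12 full weeks with remainder 1, so 12 more Fridays after the first → 13.

13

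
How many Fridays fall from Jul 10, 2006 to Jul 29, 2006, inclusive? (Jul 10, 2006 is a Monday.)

Jul 10, 2006 is a Monday; the first Friday on or after it is Jul 14, 2006 (4 days later).
From Jul 14, 2006 to Jul 29, 2006 is 29 − 14 = 15 days.
15 ÷ 7 = 2 full weeks with remainder 1, so 2 more Fridays after the first → 3.

3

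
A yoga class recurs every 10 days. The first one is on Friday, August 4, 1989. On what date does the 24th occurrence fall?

The 24th occurrence is 23 intervals after the first: 23 × 10 = 230 days after August 4, 1989.
August has 31 days — 27 days to the end of August leaves 203.
September has 30 days (173 left).
October has 31 days (142 left).
November has 30 days (112 left).
December has 31 days (81 left).
January has 31 days (50 left).
February has 28 days (22 left).
22 days into March → March 22, 1990.

March 22, 1990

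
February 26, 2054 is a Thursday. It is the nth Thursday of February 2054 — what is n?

4th

Day 26 falls in week ⌈26/7⌉ of the month.
Days 1–7 hold the 1st Thursday, 8–14 the 2nd, 15–21 the 3rd, 22–28 the 4th, 29–31 the 5th.
26 is in the range for the 4th.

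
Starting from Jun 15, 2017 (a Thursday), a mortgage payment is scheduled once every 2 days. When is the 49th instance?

Sep 19, 2017

The 49th occurrence is 48 intervals after the first: 48 × 2 = 96 days after Jun 15, 2017.
Jun has 30 days — 15 days to the end of Jun leaves 81.
Jul has 31 days (50 left).
Aug has 31 days (19 left).
19 days into Sep → Sep 19, 2017.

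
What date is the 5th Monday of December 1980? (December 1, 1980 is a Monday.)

December 1980 begins on a Monday, so the first Monday is December 1.
The 5th Monday is 4 weeks later: 1 + 28 = 29.

1980-12-29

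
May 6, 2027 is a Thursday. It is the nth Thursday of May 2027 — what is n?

Day 6 falls in week ⌈6/7⌉ of the month.
Days 1–7 hold the 1st Thursday, 8–14 the 2nd, 15–21 the 3rd, 22–28 the 4th, 29–31 the 5th.
6 is in the range for the 1st.

1st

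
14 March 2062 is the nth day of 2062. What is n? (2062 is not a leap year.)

73

Days in months before March: 31 + 28 = 59.
Plus 14 days into March → day 73.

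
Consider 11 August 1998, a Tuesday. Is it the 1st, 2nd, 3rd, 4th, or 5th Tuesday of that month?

Day 11 falls in week ⌈11/7⌉ of the month.
Days 1–7 hold the 1st Tuesday, 8–14 the 2nd, 15–21 the 3rd, 22–28 the 4th, 29–31 the 5th.
11 is in the range for the 2nd.

2nd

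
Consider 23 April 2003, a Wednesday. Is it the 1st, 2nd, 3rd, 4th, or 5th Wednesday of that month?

4th

Day 23 falls in week ⌈23/7⌉ of the month.
Days 1–7 hold the 1st Wednesday, 8–14 the 2nd, 15–21 the 3rd, 22–28 the 4th, 29–31 the 5th.
23 is in the range for the 4th.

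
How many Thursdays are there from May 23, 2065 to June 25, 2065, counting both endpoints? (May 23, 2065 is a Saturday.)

May 23, 2065 is a Saturday; the first Thursday on or after it is May 28, 2065 (5 days later).
From May 28, 2065 to June 25, 2065: 3 + 25 = 28 days (rest of May, June).
28 ÷ 7 = 4 full weeks with remainder 0, so 4 more Thursdays after the first → 5.

5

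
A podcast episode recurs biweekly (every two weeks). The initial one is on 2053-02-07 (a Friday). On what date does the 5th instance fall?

The 5th occurrence is 4 intervals after the first: 4 × 14 = 56 days after 2053-02-07.
February has 28 days — 21 days to the end of February leaves 35.
March has 31 days (4 left).
4 days into April → 2053-04-04.

2053-04-04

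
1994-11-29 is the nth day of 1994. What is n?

333

Days in months before November: 31 + 28 + 31 + 30 + 31 + 30 + 31 + 31 + 30 + 31 = 304.
Plus 29 days into November → day 333.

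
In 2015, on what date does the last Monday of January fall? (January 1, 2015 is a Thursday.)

26 January 2015

January 2015 begins on a Thursday, so the first Monday is January 5 (4 days later).
January 2015 has 31 days. Adding weeks: 5, 12, 19, 26 — the last one ≤ 31 is the 26th.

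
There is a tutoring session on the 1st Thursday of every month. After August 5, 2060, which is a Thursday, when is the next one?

August 2060 starts on a Sunday, so its 1st Thursday is August 5, 2060 (4 days in).
That is not after August 5, 2060, so look at September 2060.
September 2060 starts on a Wednesday, so its 1st Thursday is September 2, 2060 (1 day in).

September 2, 2060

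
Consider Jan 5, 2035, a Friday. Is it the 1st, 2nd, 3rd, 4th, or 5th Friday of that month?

1st

Day 5 falls in week ⌈5/7⌉ of the month.
Days 1–7 hold the 1st Friday, 8–14 the 2nd, 15–21 the 3rd, 22–28 the 4th, 29–31 the 5th.
5 is in the range for the 1st.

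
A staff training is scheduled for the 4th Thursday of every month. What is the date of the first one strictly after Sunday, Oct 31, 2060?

Nov 25, 2060

Oct 2060 starts on a Friday; its first Thursday is the 7th, so the 4th Thursday is the 28th — Oct 28, 2060.
That is not after Oct 31, 2060, so look at Nov 2060.
Nov 2060 starts on a Monday; its first Thursday is the 4th, so the 4th Thursday is the 25th — Nov 25, 2060.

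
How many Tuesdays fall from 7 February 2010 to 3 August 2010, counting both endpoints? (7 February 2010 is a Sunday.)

26

7 February 2010 is a Sunday; the first Tuesday on or after it is 9 February 2010 (2 days later).
From 9 February 2010 to 3 August 2010: 19 + 31 + 30 + 31 + 30 + 31 + 3 = 175 days (rest of February, March, April, May, June, July, August).
175 ÷ 7 = 25 full weeks with remainder 0, so 25 more Tuesdays after the first → 26.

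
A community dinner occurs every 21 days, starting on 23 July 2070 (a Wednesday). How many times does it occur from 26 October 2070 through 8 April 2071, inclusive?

Occurrences land 21·i days after 23 July 2070 for i = 0, 1, 2, …
26 October 2070 is 95 days after the start; 95 ÷ 21 = 4 remainder 11; since the remainder is 11, round up to i = 5. First occurrence in the window: #6 on 5 November 2070 (5×21 = 105 days in).
8 April 2071 is 259 days after the start; 259 ÷ 21 = 12 remainder 7. Last occurrence in the window: #13 on 1 April 2071.
Occurrences #6 through #13: 8 in total.

8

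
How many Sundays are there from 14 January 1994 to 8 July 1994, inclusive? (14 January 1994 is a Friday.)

25

14 January 1994 is a Friday; the first Sunday on or after it is 16 January 1994 (2 days later).
From 16 January 1994 to 8 July 1994: 15 + 28 + 31 + 30 + 31 + 30 + 8 = 173 days (rest of January, February, March, April, May, June, July).
173 ÷ 7 = 24 full weeks with remainder 5, so 24 more Sundays after the first → 25.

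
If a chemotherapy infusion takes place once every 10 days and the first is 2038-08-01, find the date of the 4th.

The 4th occurrence is 3 intervals after the first: 3 × 10 = 30 days after 2038-08-01.
30 days later is 2038-08-31.

2038-08-31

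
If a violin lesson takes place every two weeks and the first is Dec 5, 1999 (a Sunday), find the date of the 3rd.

The 3rd occurrence is 2 intervals after the first: 2 × 14 = 28 days after Dec 5, 1999.
Dec has 31 days — 26 days to the end of Dec leaves 2.
2 days into Jan → Jan 2, 2000.

Jan 2, 2000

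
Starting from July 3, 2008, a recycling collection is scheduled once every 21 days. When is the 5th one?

The 5th occurrence is 4 intervals after the first: 4 × 21 = 84 days after July 3, 2008.
July has 31 days — 28 days to the end of July leaves 56.
August has 31 days (25 left).
25 days into September → September 25, 2008.

September 25, 2008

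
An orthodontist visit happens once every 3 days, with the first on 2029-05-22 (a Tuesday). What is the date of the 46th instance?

The 46th occurrence is 45 intervals after the first: 45 × 3 = 135 days after 2029-05-22.
May has 31 days — 9 days to the end of May leaves 126.
June has 30 days (96 left).
July has 31 days (65 left).
August has 31 days (34 left).
September has 30 days (4 left).
4 days into October → 2029-10-04.

2029-10-04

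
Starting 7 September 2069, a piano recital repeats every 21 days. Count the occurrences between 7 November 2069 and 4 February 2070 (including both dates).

Occurrences land 21·i days after 7 September 2069 for i = 0, 1, 2, …
7 November 2069 is 61 days after the start; 61 ÷ 21 = 2 remainder 19; since the remainder is 19, round up to i = 3. First occurrence in the window: #4 on 9 November 2069 (3×21 = 63 days in).
4 February 2070 is 150 days after the start; 150 ÷ 21 = 7 remainder 3. Last occurrence in the window: #8 on 1 February 2070.
Occurrences #4 through #8: 5 in total.

5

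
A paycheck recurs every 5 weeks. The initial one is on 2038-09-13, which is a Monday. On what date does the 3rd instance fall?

The 3rd occurrence is 2 intervals after the first: 2 × 35 = 70 days after 2038-09-13.
September has 30 days — 17 days to the end of September leaves 53.
October has 31 days (22 left).
22 days into November → 2038-11-22.

2038-11-22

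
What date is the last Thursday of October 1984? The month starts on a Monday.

October 25, 1984

October 1984 begins on a Monday, so the first Thursday is October 4 (3 days later).
October 1984 has 31 days. Adding weeks: 4, 11, 18, 25 — the last one ≤ 31 is the 25th.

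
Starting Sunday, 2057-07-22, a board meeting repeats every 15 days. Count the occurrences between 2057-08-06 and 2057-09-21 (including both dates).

4

Occurrences land 15·i days after 2057-07-22 for i = 0, 1, 2, …
2057-08-06 is 15 days after the start; 15 ÷ 15 = 1 remainder 0. First occurrence in the window: #2 on 2057-08-06 (1×15 = 15 days in).
2057-09-21 is 61 days after the start; 61 ÷ 15 = 4 remainder 1. Last occurrence in the window: #5 on 2057-09-20.
Occurrences #2 through #5: 4 in total.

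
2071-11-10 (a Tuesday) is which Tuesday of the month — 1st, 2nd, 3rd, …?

Day 10 falls in week ⌈10/7⌉ of the month.
Days 1–7 hold the 1st Tuesday, 8–14 the 2nd, 15–21 the 3rd, 22–28 the 4th, 29–31 the 5th.
10 is in the range for the 2nd.

2nd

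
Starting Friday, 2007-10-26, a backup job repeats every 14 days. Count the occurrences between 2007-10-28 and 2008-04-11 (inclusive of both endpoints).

12

Occurrences land 14·i days after 2007-10-26 for i = 0, 1, 2, …
2007-10-28 is 2 days after the start; 2 ÷ 14 = 0 remainder 2; since the remainder is 2, round up to i = 1. First occurrence in the window: #2 on 2007-11-09 (1×14 = 14 days in).
2008-04-11 is 168 days after the start; 168 ÷ 14 = 12 remainder 0. Last occurrence in the window: #13 on 2008-04-11.
Occurrences #2 through #13: 12 in total.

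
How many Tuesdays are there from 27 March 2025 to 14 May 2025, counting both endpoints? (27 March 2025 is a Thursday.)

27 March 2025 is a Thursday; the first Tuesday on or after it is 1 April 2025 (5 days later).
From 1 April 2025 to 14 May 2025: 29 + 14 = 43 days (rest of April, May).
43 ÷ 7 = 6 full weeks with remainder 1, so 6 more Tuesdays after the first → 7.

7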